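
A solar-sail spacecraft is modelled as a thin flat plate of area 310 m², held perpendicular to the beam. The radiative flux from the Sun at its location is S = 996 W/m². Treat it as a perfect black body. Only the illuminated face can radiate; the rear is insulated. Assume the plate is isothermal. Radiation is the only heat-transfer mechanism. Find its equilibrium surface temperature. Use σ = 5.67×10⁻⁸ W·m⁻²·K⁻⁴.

T ≈ 364 K

At equilibrium, absorbed power = emitted power.
Absorbing cross-section = A = 310.0 m²; emitting surface = A = 310.0 m² (ratio 1).
S·A_cross = εσ·A_surf·T⁴  ⇒  T⁴ = S/(1σ).
T⁴ = 1.00·996/(1·5.67×10⁻⁸) = 1.757×10¹⁰ K⁴.
T = (1.757×10¹⁰)^(1/4).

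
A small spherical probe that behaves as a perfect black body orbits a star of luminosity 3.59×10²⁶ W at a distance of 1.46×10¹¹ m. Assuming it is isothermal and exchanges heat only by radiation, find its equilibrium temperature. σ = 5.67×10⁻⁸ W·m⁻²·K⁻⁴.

T ≈ 277 K

First find the stellar flux at distance d: S = L/(4πd²) = 3.59×10²⁶/(4π·(1.46×10¹¹)²) = 1340 W/m².
For an isothermal sphere, absorbed (1−a)S·πr² = emitted σ·4πr²·T⁴, so T⁴ = (1−a)S/(4σ).
T⁴ = 1.00·1340/(4·5.67×10⁻⁸) = 5.909×10⁹ K⁴.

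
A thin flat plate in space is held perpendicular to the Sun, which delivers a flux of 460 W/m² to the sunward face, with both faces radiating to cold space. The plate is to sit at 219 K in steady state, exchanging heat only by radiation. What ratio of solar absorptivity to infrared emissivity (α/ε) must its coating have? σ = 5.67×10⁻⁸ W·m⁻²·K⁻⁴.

α/ε ≈ 0.567

Balance: αS·A = εσ·2A·T⁴ ⇒ α/ε = 2σT⁴/S.
α/ε = 2·5.67×10⁻⁸·(219)⁴/460 = 2·5.67×10⁻⁸·2.300×10⁹/460.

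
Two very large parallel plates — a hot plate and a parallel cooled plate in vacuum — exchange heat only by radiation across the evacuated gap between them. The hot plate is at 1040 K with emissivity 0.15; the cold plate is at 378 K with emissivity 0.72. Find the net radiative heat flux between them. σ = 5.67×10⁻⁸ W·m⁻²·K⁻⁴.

For two infinite grey parallel plates, q = σ(T₁⁴ − T₂⁴)/(1/ε₁ + 1/ε₂ − 1).
T₁⁴ − T₂⁴ = 1.170×10¹² − 2.042×10¹⁰ = 1.149×10¹² K⁴.
1/ε₁ + 1/ε₂ − 1 = 6.667 + 1.389 − 1 = 7.056.
q = 5.67×10⁻⁸ × 1.149×10¹² / 7.056.

q ≈ 9240 W/m²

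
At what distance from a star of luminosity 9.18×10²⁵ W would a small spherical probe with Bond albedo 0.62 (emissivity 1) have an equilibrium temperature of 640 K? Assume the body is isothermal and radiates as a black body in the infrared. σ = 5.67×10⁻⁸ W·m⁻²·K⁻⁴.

d ≈ 8.54×10⁹ m

For an isothermal black-emitting sphere, (1−a)S·πr² = σ·4πr²·T⁴ ⇒ S = 4σT⁴/(1−a).
S = 4·5.67×10⁻⁸·(640)⁴/0.380 = 1.001×10⁵ W/m².
Flux falls as S = L/(4πd²), so d = √(L/(4πS)) = √(9.18×10²⁵/(4π·1.001×10⁵)).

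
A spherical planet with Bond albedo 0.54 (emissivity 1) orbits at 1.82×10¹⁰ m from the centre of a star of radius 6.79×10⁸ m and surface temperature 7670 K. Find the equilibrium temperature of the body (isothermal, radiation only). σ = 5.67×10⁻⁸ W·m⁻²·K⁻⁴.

The star's surface emits σT_*⁴; at distance d the flux is S = σT_*⁴(R_*/d)².
S = 5.67×10⁻⁸·(7670)⁴·(6.79×10⁸/1.82×10¹⁰)² = 2.731×10⁵ W/m².
For an isothermal sphere T⁴ = (1−a)S/(4σ) = 5.540×10¹¹ K⁴.

T ≈ 863 K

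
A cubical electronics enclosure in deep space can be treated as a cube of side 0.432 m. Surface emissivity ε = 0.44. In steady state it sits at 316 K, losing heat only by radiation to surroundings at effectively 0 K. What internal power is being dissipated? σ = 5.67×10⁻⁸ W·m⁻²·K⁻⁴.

Steady state: P = εσA T⁴.
A = 6L² = 1.120 m²; T⁴ = (316)⁴ = 9.971×10⁹ K⁴.
P = 0.44 × 5.67×10⁻⁸ × 1.120 × 9.971×10⁹.

P ≈ 279 W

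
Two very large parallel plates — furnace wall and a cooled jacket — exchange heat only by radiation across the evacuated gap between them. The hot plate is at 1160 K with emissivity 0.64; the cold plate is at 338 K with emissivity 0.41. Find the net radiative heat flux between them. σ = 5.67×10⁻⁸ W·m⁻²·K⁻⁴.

q ≈ 34000 W/m²

For two infinite grey parallel plates, q = σ(T₁⁴ − T₂⁴)/(1/ε₁ + 1/ε₂ − 1).
T₁⁴ − T₂⁴ = 1.811×10¹² − 1.305×10¹⁰ = 1.798×10¹² K⁴.
1/ε₁ + 1/ε₂ − 1 = 1.562 + 2.439 − 1 = 3.002.
q = 5.67×10⁻⁸ × 1.798×10¹² / 3.002.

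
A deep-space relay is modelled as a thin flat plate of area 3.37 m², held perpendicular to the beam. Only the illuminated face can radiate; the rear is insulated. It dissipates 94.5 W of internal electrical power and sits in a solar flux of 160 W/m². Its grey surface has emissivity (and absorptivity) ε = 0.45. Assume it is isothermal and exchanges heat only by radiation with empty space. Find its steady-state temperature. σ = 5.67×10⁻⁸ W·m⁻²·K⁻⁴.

T ≈ 250 K

At steady state, absorbed solar power + internal power = radiated power.
Absorbed: α·S·A_cross = 0.45·160·3.370 = 242.6 W (cross-section A).
Total input = 242.6 + 94.5 = 337.1 W.
Radiated: εσ·A_surf·T⁴ with A_surf = A = 3.370 m².
T⁴ = 337.1/(0.45·5.67×10⁻⁸·3.370) = 3.921×10⁹ K⁴.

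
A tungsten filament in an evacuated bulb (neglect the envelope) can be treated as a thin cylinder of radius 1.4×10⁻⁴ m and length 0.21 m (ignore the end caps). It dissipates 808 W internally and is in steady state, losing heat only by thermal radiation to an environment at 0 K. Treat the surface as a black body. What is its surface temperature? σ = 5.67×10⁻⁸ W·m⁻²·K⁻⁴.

Steady state: internal power = radiated power, P = εσA T⁴.
Radiating area A = 2πrL = 1.847×10⁻⁴ m².
T⁴ = P/(εσA) = 808/(1.0·5.67×10⁻⁸·1.847×10⁻⁴) = 7.714×10¹³ K⁴.
T = (7.714×10¹³)^(1/4).

T ≈ 2960 K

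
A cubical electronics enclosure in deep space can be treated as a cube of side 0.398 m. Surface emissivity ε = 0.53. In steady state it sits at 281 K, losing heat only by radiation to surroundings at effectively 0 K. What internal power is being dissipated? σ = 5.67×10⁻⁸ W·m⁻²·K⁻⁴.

Steady state: P = εσA T⁴.
A = 6L² = 0.9504 m²; T⁴ = (281)⁴ = 6.235×10⁹ K⁴.
P = 0.53 × 5.67×10⁻⁸ × 0.9504 × 6.235×10⁹.

P ≈ 178 W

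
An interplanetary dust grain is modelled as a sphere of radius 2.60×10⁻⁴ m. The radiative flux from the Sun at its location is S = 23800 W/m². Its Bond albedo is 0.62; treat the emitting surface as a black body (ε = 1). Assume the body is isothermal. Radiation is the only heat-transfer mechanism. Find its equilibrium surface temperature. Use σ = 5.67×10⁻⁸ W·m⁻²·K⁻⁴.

At equilibrium, absorbed power = emitted power.
Absorbing cross-section = πr² = 2.124×10⁻⁷ m²; emitting surface = 4πr² = 8.495×10⁻⁷ m² (ratio 4).
(1−a)S·A_cross = εσ·A_surf·T⁴  ⇒  T⁴ = (1−a)S/(4σ).
T⁴ = 0.380·23800/(4·5.67×10⁻⁸) = 3.988×10¹⁰ K⁴.
T = (3.988×10¹⁰)^(1/4).

T ≈ 447 K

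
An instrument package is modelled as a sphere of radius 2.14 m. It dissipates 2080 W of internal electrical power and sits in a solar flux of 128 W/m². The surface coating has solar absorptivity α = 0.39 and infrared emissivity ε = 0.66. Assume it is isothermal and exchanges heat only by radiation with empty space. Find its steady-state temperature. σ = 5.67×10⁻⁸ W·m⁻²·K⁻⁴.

T ≈ 190 K

At steady state, absorbed solar power + internal power = radiated power.
Absorbed: α·S·A_cross = 0.39·128·14.39 = 718.2 W (cross-section πr²).
Total input = 718.2 + 2080 = 2798 W.
Radiated: εσ·A_surf·T⁴ with A_surf = 4πr² = 57.55 m².
T⁴ = 2798/(0.66·5.67×10⁻⁸·57.55) = 1.299×10⁹ K⁴.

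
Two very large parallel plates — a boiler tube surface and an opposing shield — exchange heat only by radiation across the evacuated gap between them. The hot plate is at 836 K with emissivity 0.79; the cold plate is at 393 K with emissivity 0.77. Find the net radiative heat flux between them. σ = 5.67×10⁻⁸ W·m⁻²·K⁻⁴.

For two infinite grey parallel plates, q = σ(T₁⁴ − T₂⁴)/(1/ε₁ + 1/ε₂ − 1).
T₁⁴ − T₂⁴ = 4.885×10¹¹ − 2.385×10¹⁰ = 4.646×10¹¹ K⁴.
1/ε₁ + 1/ε₂ − 1 = 1.266 + 1.299 − 1 = 1.565.
q = 5.67×10⁻⁸ × 4.646×10¹¹ / 1.565.

q ≈ 16800 W/m²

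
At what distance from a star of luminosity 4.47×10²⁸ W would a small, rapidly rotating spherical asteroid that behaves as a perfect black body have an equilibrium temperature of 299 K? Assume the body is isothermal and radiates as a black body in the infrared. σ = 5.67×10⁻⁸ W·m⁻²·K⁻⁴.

For an isothermal black-emitting sphere, (1−a)S·πr² = σ·4πr²·T⁴ ⇒ S = 4σT⁴/(1−a).
S = 4·5.67×10⁻⁸·(299)⁴/1.00 = 1813 W/m².
Flux falls as S = L/(4πd²), so d = √(L/(4πS)) = √(4.47×10²⁸/(4π·1813)).

d ≈ 1.40×10¹² m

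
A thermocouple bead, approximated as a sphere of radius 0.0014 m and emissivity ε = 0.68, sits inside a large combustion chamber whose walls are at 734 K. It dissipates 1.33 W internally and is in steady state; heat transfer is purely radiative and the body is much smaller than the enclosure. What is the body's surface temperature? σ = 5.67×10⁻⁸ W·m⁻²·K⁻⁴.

For a small grey body in a large enclosure, net radiated power = εσA(T⁴ − T_w⁴).
Steady state: P = εσA(T⁴ − T_w⁴) with A = 4πr² = 2.463×10⁻⁵ m².
T⁴ = P/(εσA) + T_w⁴ = 1.33/(0.68·5.67×10⁻⁸·2.463×10⁻⁵) + (734)⁴
    = 1.401×10¹² + 2.903×10¹¹ = 1.691×10¹² K⁴.

T ≈ 1140 K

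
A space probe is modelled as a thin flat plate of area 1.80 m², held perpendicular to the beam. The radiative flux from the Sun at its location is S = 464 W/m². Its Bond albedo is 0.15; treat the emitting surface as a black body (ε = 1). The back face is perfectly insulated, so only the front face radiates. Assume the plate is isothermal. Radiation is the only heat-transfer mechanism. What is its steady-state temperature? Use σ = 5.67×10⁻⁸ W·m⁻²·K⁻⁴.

T ≈ 289 K

At equilibrium, absorbed power = emitted power.
Absorbing cross-section = A = 1.800 m²; emitting surface = A = 1.800 m² (ratio 1).
(1−a)S·A_cross = εσ·A_surf·T⁴  ⇒  T⁴ = (1−a)S/(1σ).
T⁴ = 0.850·464/(1·5.67×10⁻⁸) = 6.956×10⁹ K⁴.
T = (6.956×10⁹)^(1/4).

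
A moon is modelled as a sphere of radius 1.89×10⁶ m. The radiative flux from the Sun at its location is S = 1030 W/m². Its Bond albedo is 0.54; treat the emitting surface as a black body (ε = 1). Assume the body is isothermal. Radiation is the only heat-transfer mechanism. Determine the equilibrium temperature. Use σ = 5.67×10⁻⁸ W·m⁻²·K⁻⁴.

At equilibrium, absorbed power = emitted power.
Absorbing cross-section = πr² = 1.122×10¹³ m²; emitting surface = 4πr² = 4.489×10¹³ m² (ratio 4).
(1−a)S·A_cross = εσ·A_surf·T⁴  ⇒  T⁴ = (1−a)S/(4σ).
T⁴ = 0.460·1030/(4·5.67×10⁻⁸) = 2.089×10⁹ K⁴.
T = (2.089×10⁹)^(1/4).

T ≈ 214 K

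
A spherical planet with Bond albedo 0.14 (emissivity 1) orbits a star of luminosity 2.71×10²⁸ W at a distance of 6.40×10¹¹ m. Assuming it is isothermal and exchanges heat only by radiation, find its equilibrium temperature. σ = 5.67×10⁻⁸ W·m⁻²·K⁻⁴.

T ≈ 376 K

First find the stellar flux at distance d: S = L/(4πd²) = 2.71×10²⁸/(4π·(6.40×10¹¹)²) = 5265 W/m².
For an isothermal sphere, absorbed (1−a)S·πr² = emitted σ·4πr²·T⁴, so T⁴ = (1−a)S/(4σ).
T⁴ = 0.860·5265/(4·5.67×10⁻⁸) = 1.996×10¹⁰ K⁴.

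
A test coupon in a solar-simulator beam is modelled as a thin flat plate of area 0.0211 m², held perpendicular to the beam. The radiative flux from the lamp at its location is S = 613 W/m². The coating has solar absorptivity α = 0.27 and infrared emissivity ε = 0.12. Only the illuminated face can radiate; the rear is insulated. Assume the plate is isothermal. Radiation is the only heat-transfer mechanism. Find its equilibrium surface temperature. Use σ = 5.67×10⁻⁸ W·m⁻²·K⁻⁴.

At equilibrium, absorbed power = emitted power.
Absorbing cross-section = A = 0.02110 m²; emitting surface = A = 0.02110 m² (ratio 1).
αS·A_cross = εσ·A_surf·T⁴  ⇒  T⁴ = αS/(ε·1σ).
T⁴ = 0.270·613/(0.12·1·5.67×10⁻⁸) = 2.433×10¹⁰ K⁴.
T = (2.433×10¹⁰)^(1/4).

T ≈ 395 K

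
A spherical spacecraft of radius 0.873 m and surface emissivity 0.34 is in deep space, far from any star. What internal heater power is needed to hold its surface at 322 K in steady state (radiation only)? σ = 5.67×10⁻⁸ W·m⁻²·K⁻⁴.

P = εσ·4πr²·T⁴.
4πr² = 9.577 m²; T⁴ = 1.075×10¹⁰ K⁴.
P = 0.34·5.67×10⁻⁸·9.577·1.075×10¹⁰.

P ≈ 1980 W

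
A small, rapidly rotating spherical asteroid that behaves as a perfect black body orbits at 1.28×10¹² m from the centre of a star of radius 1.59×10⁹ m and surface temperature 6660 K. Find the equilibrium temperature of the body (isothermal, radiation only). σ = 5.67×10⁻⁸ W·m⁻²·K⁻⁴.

T ≈ 166 K

The star's surface emits σT_*⁴; at distance d the flux is S = σT_*⁴(R_*/d)².
S = 5.67×10⁻⁸·(6660)⁴·(1.59×10⁹/1.28×10¹²)² = 172.1 W/m².
For an isothermal sphere T⁴ = (1−a)S/(4σ) = 7.589×10⁸ K⁴.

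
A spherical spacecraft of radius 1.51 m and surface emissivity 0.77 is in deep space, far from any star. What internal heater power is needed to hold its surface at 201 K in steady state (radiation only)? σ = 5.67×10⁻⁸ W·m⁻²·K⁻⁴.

P = εσ·4πr²·T⁴.
4πr² = 28.65 m²; T⁴ = 1.632×10⁹ K⁴.
P = 0.77·5.67×10⁻⁸·28.65·1.632×10⁹.

P ≈ 2040 W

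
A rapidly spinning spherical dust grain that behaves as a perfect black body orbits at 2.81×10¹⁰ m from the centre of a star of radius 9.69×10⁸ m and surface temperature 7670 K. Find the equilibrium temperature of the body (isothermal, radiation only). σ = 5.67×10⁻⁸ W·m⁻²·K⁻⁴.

The star's surface emits σT_*⁴; at distance d the flux is S = σT_*⁴(R_*/d)².
S = 5.67×10⁻⁸·(7670)⁴·(9.69×10⁸/2.81×10¹⁰)² = 2.333×10⁵ W/m².
For an isothermal sphere T⁴ = (1−a)S/(4σ) = 1.029×10¹² K⁴.

T ≈ 1010 K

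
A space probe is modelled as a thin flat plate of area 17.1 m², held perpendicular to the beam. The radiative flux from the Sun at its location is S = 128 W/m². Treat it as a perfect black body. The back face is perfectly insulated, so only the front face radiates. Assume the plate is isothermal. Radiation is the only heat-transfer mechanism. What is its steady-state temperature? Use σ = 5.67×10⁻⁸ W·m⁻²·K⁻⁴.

At equilibrium, absorbed power = emitted power.
Absorbing cross-section = A = 17.10 m²; emitting surface = A = 17.10 m² (ratio 1).
S·A_cross = εσ·A_surf·T⁴  ⇒  T⁴ = S/(1σ).
T⁴ = 1.00·128/(1·5.67×10⁻⁸) = 2.257×10⁹ K⁴.
T = (2.257×10⁹)^(1/4).

T ≈ 218 K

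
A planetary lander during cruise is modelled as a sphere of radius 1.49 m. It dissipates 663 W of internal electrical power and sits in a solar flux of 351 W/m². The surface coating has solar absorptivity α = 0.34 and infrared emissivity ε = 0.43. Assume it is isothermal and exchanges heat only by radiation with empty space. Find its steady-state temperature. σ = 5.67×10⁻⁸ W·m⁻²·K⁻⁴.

T ≈ 217 K

At steady state, absorbed solar power + internal power = radiated power.
Absorbed: α·S·A_cross = 0.34·351·6.975 = 832.4 W (cross-section πr²).
Total input = 832.4 + 663 = 1495 W.
Radiated: εσ·A_surf·T⁴ with A_surf = 4πr² = 27.90 m².
T⁴ = 1495/(0.43·5.67×10⁻⁸·27.90) = 2.198×10⁹ K⁴.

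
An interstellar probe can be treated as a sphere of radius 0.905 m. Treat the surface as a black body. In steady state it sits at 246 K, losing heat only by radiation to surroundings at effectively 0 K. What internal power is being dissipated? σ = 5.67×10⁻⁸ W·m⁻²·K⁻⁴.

P ≈ 2140 W

Steady state: P = εσA T⁴.
A = 4πr² = 10.29 m²; T⁴ = (246)⁴ = 3.662×10⁹ K⁴.
P = 1.0 × 5.67×10⁻⁸ × 10.29 × 3.662×10⁹.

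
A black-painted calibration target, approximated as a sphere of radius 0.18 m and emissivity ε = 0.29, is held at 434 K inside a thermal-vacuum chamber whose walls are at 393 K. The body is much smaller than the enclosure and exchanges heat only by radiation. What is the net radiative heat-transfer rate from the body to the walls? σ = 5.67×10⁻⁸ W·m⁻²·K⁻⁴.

P_net ≈ 77.8 W

For a small grey body in a large enclosure: P_net = εσA(T_body⁴ − T_wall⁴).
A = 4πr² = 0.4072 m²; T_body⁴ − T_wall⁴ = 3.548×10¹⁰ − 2.385×10¹⁰ = 1.162×10¹⁰ K⁴.
|P_net| = 0.29·5.67×10⁻⁸·0.4072·1.162×10¹⁰.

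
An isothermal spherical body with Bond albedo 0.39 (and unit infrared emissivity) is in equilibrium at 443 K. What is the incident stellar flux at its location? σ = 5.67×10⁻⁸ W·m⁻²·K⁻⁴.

S ≈ 14300 W/m²

(1−a)S·πr² = σ·4πr²·T⁴ ⇒ S = 4σT⁴/(1−a).
S = 4·5.67×10⁻⁸·3.851×10¹⁰/0.610.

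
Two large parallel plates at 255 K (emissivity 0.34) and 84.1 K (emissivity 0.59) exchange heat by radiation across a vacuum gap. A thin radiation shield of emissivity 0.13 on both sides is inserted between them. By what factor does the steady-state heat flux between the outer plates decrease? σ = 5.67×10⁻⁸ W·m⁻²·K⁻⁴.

Without shield: q₀ = σΔ(T⁴)/(1/ε₁+1/ε₂−1) with denominator 3.636.
With shield the two gaps are in series; the resistances add: (1/ε₁+1/ε_s−1)+(1/ε_s+1/ε₂−1) = 9.633+8.387 = 18.02.
Heat-flux ratio q₀/q = 18.02/3.636.

factor ≈ 4.96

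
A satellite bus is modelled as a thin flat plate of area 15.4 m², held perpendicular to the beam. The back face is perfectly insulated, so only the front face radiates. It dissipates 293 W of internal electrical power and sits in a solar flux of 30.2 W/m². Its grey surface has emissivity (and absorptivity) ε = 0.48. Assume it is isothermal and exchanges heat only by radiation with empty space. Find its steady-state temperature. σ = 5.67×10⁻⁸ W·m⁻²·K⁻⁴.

T ≈ 187 K

At steady state, absorbed solar power + internal power = radiated power.
Absorbed: α·S·A_cross = 0.48·30.2·15.40 = 223.2 W (cross-section A).
Total input = 223.2 + 293 = 516.2 W.
Radiated: εσ·A_surf·T⁴ with A_surf = A = 15.40 m².
T⁴ = 516.2/(0.48·5.67×10⁻⁸·15.40) = 1.232×10⁹ K⁴.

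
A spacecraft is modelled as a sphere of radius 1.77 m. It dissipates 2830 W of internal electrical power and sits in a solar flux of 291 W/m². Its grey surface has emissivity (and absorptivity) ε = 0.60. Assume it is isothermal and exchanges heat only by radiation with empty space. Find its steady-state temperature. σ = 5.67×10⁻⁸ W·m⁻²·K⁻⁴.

T ≈ 241 K

At steady state, absorbed solar power + internal power = radiated power.
Absorbed: α·S·A_cross = 0.60·291·9.842 = 1718 W (cross-section πr²).
Total input = 1718 + 2830 = 4548 W.
Radiated: εσ·A_surf·T⁴ with A_surf = 4πr² = 39.37 m².
T⁴ = 4548/(0.60·5.67×10⁻⁸·39.37) = 3.396×10⁹ K⁴.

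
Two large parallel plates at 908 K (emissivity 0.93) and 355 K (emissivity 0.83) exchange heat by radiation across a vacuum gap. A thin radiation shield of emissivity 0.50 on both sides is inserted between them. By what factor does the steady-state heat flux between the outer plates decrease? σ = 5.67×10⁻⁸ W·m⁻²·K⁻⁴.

factor ≈ 3.34

Without shield: q₀ = σΔ(T⁴)/(1/ε₁+1/ε₂−1) with denominator 1.280.
With shield the two gaps are in series; the resistances add: (1/ε₁+1/ε_s−1)+(1/ε_s+1/ε₂−1) = 2.075+2.205 = 4.280.
Heat-flux ratio q₀/q = 4.280/1.280.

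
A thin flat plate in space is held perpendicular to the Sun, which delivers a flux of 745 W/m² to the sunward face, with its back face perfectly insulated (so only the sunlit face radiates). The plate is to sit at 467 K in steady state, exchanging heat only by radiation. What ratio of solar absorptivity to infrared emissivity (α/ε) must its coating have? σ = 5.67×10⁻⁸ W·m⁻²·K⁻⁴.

Balance: αS·A = εσ·1A·T⁴ ⇒ α/ε = σT⁴/S.
α/ε = 5.67×10⁻⁸·(467)⁴/745 = 5.67×10⁻⁸·4.756×10¹⁰/745.

α/ε ≈ 3.62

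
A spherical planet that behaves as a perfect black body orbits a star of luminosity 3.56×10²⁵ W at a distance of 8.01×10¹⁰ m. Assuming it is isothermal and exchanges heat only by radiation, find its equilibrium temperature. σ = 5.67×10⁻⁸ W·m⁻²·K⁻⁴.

T ≈ 210 K

First find the stellar flux at distance d: S = L/(4πd²) = 3.56×10²⁵/(4π·(8.01×10¹⁰)²) = 441.5 W/m².
For an isothermal sphere, absorbed (1−a)S·πr² = emitted σ·4πr²·T⁴, so T⁴ = (1−a)S/(4σ).
T⁴ = 1.00·441.5/(4·5.67×10⁻⁸) = 1.947×10⁹ K⁴.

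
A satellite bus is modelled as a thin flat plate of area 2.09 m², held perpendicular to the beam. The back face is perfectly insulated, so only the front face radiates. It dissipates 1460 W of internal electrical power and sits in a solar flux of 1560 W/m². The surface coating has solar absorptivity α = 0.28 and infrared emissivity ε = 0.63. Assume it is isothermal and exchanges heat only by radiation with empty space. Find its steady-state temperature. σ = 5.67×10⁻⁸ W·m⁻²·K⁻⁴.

At steady state, absorbed solar power + internal power = radiated power.
Absorbed: α·S·A_cross = 0.28·1560·2.090 = 912.9 W (cross-section A).
Total input = 912.9 + 1460 = 2373 W.
Radiated: εσ·A_surf·T⁴ with A_surf = A = 2.090 m².
T⁴ = 2373/(0.63·5.67×10⁻⁸·2.090) = 3.178×10¹⁰ K⁴.

T ≈ 422 K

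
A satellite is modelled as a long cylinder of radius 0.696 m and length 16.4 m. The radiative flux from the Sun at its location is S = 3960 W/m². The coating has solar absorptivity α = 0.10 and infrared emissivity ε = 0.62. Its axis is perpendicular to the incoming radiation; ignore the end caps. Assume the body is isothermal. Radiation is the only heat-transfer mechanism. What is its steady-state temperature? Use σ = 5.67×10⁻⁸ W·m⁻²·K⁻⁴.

T ≈ 245 K

At equilibrium, absorbed power = emitted power.
Absorbing cross-section = 2rL = 22.83 m²; emitting surface = 2πrL = 71.72 m² (ratio π).
αS·A_cross = εσ·A_surf·T⁴  ⇒  T⁴ = αS/(ε·πσ).
T⁴ = 0.100·3960/(0.62·π·5.67×10⁻⁸) = 3.586×10⁹ K⁴.
T = (3.586×10⁹)^(1/4).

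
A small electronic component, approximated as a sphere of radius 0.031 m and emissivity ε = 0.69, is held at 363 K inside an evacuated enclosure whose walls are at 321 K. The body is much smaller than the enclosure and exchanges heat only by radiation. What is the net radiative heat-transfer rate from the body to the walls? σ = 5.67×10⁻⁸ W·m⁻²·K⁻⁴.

For a small grey body in a large enclosure: P_net = εσA(T_body⁴ − T_wall⁴).
A = 4πr² = 0.01208 m²; T_body⁴ − T_wall⁴ = 1.736×10¹⁰ − 1.062×10¹⁰ = 6.746×10⁹ K⁴.
|P_net| = 0.69·5.67×10⁻⁸·0.01208·6.746×10⁹.

P_net ≈ 3.19 W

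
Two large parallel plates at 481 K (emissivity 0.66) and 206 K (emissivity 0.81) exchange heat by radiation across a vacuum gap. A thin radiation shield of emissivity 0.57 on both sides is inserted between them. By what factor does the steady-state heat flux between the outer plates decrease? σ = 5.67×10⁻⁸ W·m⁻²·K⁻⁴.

Without shield: q₀ = σΔ(T⁴)/(1/ε₁+1/ε₂−1) with denominator 1.750.
With shield the two gaps are in series; the resistances add: (1/ε₁+1/ε_s−1)+(1/ε_s+1/ε₂−1) = 2.270+1.989 = 4.258.
Heat-flux ratio q₀/q = 4.258/1.750.

factor ≈ 2.43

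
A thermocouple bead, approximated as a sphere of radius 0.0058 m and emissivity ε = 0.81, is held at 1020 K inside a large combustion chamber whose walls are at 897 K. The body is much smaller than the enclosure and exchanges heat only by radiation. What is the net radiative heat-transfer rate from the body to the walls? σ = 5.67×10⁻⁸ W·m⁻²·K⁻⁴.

P_net ≈ 8.45 W

For a small grey body in a large enclosure: P_net = εσA(T_body⁴ − T_wall⁴).
A = 4πr² = 4.227×10⁻⁴ m²; T_body⁴ − T_wall⁴ = 1.082×10¹² − 6.474×10¹¹ = 4.350×10¹¹ K⁴.
|P_net| = 0.81·5.67×10⁻⁸·4.227×10⁻⁴·4.350×10¹¹.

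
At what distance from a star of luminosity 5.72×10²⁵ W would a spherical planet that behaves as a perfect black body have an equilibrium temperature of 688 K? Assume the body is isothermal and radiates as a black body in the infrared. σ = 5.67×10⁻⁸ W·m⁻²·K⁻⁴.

d ≈ 9.46×10⁹ m

For an isothermal black-emitting sphere, (1−a)S·πr² = σ·4πr²·T⁴ ⇒ S = 4σT⁴/(1−a).
S = 4·5.67×10⁻⁸·(688)⁴/1.00 = 50820 W/m².
Flux falls as S = L/(4πd²), so d = √(L/(4πS)) = √(5.72×10²⁵/(4π·50820)).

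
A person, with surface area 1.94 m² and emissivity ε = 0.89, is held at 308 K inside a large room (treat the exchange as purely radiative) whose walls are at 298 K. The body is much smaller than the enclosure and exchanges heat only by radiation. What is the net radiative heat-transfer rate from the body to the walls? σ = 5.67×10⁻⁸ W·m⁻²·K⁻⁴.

For a small grey body in a large enclosure: P_net = εσA(T_body⁴ − T_wall⁴).
A = 1.94 m²; T_body⁴ − T_wall⁴ = 8.999×10⁹ − 7.886×10⁹ = 1.113×10⁹ K⁴.
|P_net| = 0.89·5.67×10⁻⁸·1.940·1.113×10⁹.

P_net ≈ 109 W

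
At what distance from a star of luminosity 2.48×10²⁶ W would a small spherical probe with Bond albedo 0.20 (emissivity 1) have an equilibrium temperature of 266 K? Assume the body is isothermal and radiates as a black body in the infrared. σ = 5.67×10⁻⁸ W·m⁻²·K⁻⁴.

d ≈ 1.18×10¹¹ m

For an isothermal black-emitting sphere, (1−a)S·πr² = σ·4πr²·T⁴ ⇒ S = 4σT⁴/(1−a).
S = 4·5.67×10⁻⁸·(266)⁴/0.800 = 1419 W/m².
Flux falls as S = L/(4πd²), so d = √(L/(4πS)) = √(2.48×10²⁶/(4π·1419)).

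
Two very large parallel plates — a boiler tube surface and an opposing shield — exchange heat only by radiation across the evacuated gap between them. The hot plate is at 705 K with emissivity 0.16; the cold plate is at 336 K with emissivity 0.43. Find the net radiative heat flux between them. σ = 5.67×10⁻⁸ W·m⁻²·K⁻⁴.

q ≈ 1750 W/m²

For two infinite grey parallel plates, q = σ(T₁⁴ − T₂⁴)/(1/ε₁ + 1/ε₂ − 1).
T₁⁴ − T₂⁴ = 2.470×10¹¹ − 1.275×10¹⁰ = 2.343×10¹¹ K⁴.
1/ε₁ + 1/ε₂ − 1 = 6.250 + 2.326 − 1 = 7.576.
q = 5.67×10⁻⁸ × 2.343×10¹¹ / 7.576.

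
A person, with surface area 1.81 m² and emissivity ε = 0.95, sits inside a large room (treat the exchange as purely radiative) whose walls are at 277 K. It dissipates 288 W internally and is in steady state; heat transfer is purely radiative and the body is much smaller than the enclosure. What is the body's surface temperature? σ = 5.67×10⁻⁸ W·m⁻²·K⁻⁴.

For a small grey body in a large enclosure, net radiated power = εσA(T⁴ − T_w⁴).
Steady state: P = εσA(T⁴ − T_w⁴) with A = 1.81 m².
T⁴ = P/(εσA) + T_w⁴ = 288/(0.95·5.67×10⁻⁸·1.810) + (277)⁴
    = 2.954×10⁹ + 5.887×10⁹ = 8.841×10⁹ K⁴.

T ≈ 307 K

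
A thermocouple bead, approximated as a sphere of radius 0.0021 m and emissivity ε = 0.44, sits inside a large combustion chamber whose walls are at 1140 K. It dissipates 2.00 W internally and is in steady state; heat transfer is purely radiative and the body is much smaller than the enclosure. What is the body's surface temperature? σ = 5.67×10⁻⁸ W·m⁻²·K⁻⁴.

For a small grey body in a large enclosure, net radiated power = εσA(T⁴ − T_w⁴).
Steady state: P = εσA(T⁴ − T_w⁴) with A = 4πr² = 5.542×10⁻⁵ m².
T⁴ = P/(εσA) + T_w⁴ = 2.00/(0.44·5.67×10⁻⁸·5.542×10⁻⁵) + (1140)⁴
    = 1.447×10¹² + 1.689×10¹² = 3.136×10¹² K⁴.

T ≈ 1330 K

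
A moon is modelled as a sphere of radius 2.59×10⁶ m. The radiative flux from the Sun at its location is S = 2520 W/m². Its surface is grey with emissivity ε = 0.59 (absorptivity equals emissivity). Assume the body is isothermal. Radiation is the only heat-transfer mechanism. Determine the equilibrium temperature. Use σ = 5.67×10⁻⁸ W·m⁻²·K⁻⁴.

At equilibrium, absorbed power = emitted power.
Absorbing cross-section = πr² = 2.107×10¹³ m²; emitting surface = 4πr² = 8.430×10¹³ m² (ratio 4).
εS·A_cross = εσ·A_surf·T⁴  ⇒  T⁴ = S/(4σ)   (ε cancels).
T⁴ = 2520/(4·5.67×10⁻⁸) = 1.111×10¹⁰ K⁴.
T = (1.111×10¹⁰)^(1/4).

T ≈ 325 K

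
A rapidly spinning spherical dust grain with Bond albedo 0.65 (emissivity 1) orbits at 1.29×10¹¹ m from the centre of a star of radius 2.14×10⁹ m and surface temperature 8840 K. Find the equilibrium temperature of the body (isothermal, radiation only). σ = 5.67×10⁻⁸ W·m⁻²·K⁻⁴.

The star's surface emits σT_*⁴; at distance d the flux is S = σT_*⁴(R_*/d)².
S = 5.67×10⁻⁸·(8840)⁴·(2.14×10⁹/1.29×10¹¹)² = 95290 W/m².
For an isothermal sphere T⁴ = (1−a)S/(4σ) = 1.471×10¹¹ K⁴.

T ≈ 619 K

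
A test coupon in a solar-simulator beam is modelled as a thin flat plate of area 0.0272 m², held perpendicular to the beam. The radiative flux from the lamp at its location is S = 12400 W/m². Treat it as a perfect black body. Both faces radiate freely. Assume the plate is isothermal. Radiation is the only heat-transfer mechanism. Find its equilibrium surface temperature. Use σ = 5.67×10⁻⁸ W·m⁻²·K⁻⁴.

At equilibrium, absorbed power = emitted power.
Absorbing cross-section = A = 0.02720 m²; emitting surface = 2A = 0.05440 m² (ratio 2).
S·A_cross = εσ·A_surf·T⁴  ⇒  T⁴ = S/(2σ).
T⁴ = 1.00·12400/(2·5.67×10⁻⁸) = 1.093×10¹¹ K⁴.
T = (1.093×10¹¹)^(1/4).

T ≈ 575 K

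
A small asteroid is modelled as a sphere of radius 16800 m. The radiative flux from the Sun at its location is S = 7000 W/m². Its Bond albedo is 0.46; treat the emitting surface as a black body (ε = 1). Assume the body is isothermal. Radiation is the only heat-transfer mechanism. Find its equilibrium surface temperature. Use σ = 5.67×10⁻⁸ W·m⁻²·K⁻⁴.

T ≈ 359 K

At equilibrium, absorbed power = emitted power.
Absorbing cross-section = πr² = 8.867×10⁸ m²; emitting surface = 4πr² = 3.547×10⁹ m² (ratio 4).
(1−a)S·A_cross = εσ·A_surf·T⁴  ⇒  T⁴ = (1−a)S/(4σ).
T⁴ = 0.540·7000/(4·5.67×10⁻⁸) = 1.667×10¹⁰ K⁴.
T = (1.667×10¹⁰)^(1/4).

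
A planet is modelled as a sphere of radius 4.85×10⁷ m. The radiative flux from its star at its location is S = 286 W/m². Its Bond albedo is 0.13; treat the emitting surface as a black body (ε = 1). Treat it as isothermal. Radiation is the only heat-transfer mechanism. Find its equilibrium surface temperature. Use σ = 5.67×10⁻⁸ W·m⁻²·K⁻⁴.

At equilibrium, absorbed power = emitted power.
Absorbing cross-section = πr² = 7.390×10¹⁵ m²; emitting surface = 4πr² = 2.956×10¹⁶ m² (ratio 4).
(1−a)S·A_cross = εσ·A_surf·T⁴  ⇒  T⁴ = (1−a)S/(4σ).
T⁴ = 0.870·286/(4·5.67×10⁻⁸) = 1.097×10⁹ K⁴.
T = (1.097×10⁹)^(1/4).

T ≈ 182 K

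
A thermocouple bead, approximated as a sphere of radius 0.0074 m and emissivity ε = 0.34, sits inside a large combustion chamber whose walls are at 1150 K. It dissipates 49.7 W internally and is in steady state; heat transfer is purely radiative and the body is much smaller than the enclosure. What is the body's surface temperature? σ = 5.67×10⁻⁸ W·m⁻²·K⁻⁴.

For a small grey body in a large enclosure, net radiated power = εσA(T⁴ − T_w⁴).
Steady state: P = εσA(T⁴ − T_w⁴) with A = 4πr² = 6.881×10⁻⁴ m².
T⁴ = P/(εσA) + T_w⁴ = 49.7/(0.34·5.67×10⁻⁸·6.881×10⁻⁴) + (1150)⁴
    = 3.746×10¹² + 1.749×10¹² = 5.495×10¹² K⁴.

T ≈ 1530 K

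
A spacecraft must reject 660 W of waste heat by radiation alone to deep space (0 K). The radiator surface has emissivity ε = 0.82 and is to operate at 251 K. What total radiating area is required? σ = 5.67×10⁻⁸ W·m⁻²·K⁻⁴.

P = εσA T⁴ ⇒ A = P/(εσT⁴).
T⁴ = 3.969×10⁹ K⁴.
A = 660/(0.82 × 5.67×10⁻⁸ × 3.969×10⁹).

A ≈ 3.58 m²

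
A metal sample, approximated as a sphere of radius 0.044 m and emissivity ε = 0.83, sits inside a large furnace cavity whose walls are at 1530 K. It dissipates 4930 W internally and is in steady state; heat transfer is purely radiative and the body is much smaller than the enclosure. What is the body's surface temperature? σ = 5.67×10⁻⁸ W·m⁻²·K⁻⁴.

For a small grey body in a large enclosure, net radiated power = εσA(T⁴ − T_w⁴).
Steady state: P = εσA(T⁴ − T_w⁴) with A = 4πr² = 0.02433 m².
T⁴ = P/(εσA) + T_w⁴ = 4930/(0.83·5.67×10⁻⁸·0.02433) + (1530)⁴
    = 4.306×10¹² + 5.480×10¹² = 9.786×10¹² K⁴.

T ≈ 1770 K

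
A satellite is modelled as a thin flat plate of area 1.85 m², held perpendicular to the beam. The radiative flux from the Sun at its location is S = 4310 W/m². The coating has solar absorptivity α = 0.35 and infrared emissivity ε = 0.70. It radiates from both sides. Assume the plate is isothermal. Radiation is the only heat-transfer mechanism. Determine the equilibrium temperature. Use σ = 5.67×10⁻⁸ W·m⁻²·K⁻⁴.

T ≈ 371 K

At equilibrium, absorbed power = emitted power.
Absorbing cross-section = A = 1.850 m²; emitting surface = 2A = 3.700 m² (ratio 2).
αS·A_cross = εσ·A_surf·T⁴  ⇒  T⁴ = αS/(ε·2σ).
T⁴ = 0.350·4310/(0.70·2·5.67×10⁻⁸) = 1.900×10¹⁰ K⁴.
T = (1.900×10¹⁰)^(1/4).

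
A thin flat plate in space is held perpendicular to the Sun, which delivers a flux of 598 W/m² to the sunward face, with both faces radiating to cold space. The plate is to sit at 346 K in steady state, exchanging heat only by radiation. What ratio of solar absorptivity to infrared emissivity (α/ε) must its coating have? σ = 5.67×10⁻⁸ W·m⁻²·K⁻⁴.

Balance: αS·A = εσ·2A·T⁴ ⇒ α/ε = 2σT⁴/S.
α/ε = 2·5.67×10⁻⁸·(346)⁴/598 = 2·5.67×10⁻⁸·1.433×10¹⁰/598.

α/ε ≈ 2.72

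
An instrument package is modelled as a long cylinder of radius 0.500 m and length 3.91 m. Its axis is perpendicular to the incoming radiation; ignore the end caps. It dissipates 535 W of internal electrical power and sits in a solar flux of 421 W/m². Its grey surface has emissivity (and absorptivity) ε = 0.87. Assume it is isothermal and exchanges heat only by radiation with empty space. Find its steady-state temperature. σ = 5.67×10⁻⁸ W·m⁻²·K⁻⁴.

At steady state, absorbed solar power + internal power = radiated power.
Absorbed: α·S·A_cross = 0.87·421·3.910 = 1432 W (cross-section 2rL).
Total input = 1432 + 535 = 1967 W.
Radiated: εσ·A_surf·T⁴ with A_surf = 2πrL = 12.28 m².
T⁴ = 1967/(0.87·5.67×10⁻⁸·12.28) = 3.246×10⁹ K⁴.

T ≈ 239 K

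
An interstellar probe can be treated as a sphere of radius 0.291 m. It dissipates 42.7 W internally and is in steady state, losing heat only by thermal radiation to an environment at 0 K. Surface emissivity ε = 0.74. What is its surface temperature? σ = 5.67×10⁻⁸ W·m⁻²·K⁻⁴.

Steady state: internal power = radiated power, P = εσA T⁴.
Radiating area A = 4πr² = 1.064 m².
T⁴ = P/(εσA) = 42.7/(0.74·5.67×10⁻⁸·1.064) = 9.564×10⁸ K⁴.
T = (9.564×10⁸)^(1/4).

T ≈ 176 K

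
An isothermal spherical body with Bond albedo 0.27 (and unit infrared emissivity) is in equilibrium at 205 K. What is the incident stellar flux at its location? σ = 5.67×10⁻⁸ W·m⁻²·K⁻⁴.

S ≈ 549 W/m²

(1−a)S·πr² = σ·4πr²·T⁴ ⇒ S = 4σT⁴/(1−a).
S = 4·5.67×10⁻⁸·1.766×10⁹/0.730.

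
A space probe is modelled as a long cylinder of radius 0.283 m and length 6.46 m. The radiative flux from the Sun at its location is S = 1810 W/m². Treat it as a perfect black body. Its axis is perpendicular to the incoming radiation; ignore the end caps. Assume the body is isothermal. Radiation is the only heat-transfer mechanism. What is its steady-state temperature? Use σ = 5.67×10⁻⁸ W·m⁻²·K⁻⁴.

T ≈ 317 K

At equilibrium, absorbed power = emitted power.
Absorbing cross-section = 2rL = 3.656 m²; emitting surface = 2πrL = 11.49 m² (ratio π).
S·A_cross = εσ·A_surf·T⁴  ⇒  T⁴ = S/(πσ).
T⁴ = 1.00·1810/(π·5.67×10⁻⁸) = 1.016×10¹⁰ K⁴.
T = (1.016×10¹⁰)^(1/4).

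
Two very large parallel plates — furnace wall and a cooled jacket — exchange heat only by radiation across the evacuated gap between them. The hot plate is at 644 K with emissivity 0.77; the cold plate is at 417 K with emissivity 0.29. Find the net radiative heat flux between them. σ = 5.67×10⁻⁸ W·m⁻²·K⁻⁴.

q ≈ 2150 W/m²

For two infinite grey parallel plates, q = σ(T₁⁴ − T₂⁴)/(1/ε₁ + 1/ε₂ − 1).
T₁⁴ − T₂⁴ = 1.720×10¹¹ − 3.024×10¹⁰ = 1.418×10¹¹ K⁴.
1/ε₁ + 1/ε₂ − 1 = 1.299 + 3.448 − 1 = 3.747.
q = 5.67×10⁻⁸ × 1.418×10¹¹ / 3.747.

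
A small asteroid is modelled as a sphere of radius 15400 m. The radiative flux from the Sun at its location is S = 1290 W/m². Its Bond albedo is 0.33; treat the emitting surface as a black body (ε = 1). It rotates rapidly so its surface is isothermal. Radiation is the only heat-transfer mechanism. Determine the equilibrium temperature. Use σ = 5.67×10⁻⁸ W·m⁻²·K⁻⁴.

At equilibrium, absorbed power = emitted power.
Absorbing cross-section = πr² = 7.451×10⁸ m²; emitting surface = 4πr² = 2.980×10⁹ m² (ratio 4).
(1−a)S·A_cross = εσ·A_surf·T⁴  ⇒  T⁴ = (1−a)S/(4σ).
T⁴ = 0.670·1290/(4·5.67×10⁻⁸) = 3.811×10⁹ K⁴.
T = (3.811×10⁹)^(1/4).

T ≈ 248 K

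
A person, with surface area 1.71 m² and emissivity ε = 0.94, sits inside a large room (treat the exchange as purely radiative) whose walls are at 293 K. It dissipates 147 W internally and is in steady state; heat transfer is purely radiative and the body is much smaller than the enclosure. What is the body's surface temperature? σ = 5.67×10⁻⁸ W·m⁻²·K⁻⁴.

T ≈ 308 K

For a small grey body in a large enclosure, net radiated power = εσA(T⁴ − T_w⁴).
Steady state: P = εσA(T⁴ − T_w⁴) with A = 1.71 m².
T⁴ = P/(εσA) + T_w⁴ = 147/(0.94·5.67×10⁻⁸·1.710) + (293)⁴
    = 1.613×10⁹ + 7.370×10⁹ = 8.983×10⁹ K⁴.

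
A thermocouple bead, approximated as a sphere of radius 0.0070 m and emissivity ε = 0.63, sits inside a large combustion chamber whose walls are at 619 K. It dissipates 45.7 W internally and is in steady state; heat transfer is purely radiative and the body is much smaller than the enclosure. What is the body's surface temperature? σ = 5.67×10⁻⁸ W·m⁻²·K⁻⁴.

T ≈ 1220 K

For a small grey body in a large enclosure, net radiated power = εσA(T⁴ − T_w⁴).
Steady state: P = εσA(T⁴ − T_w⁴) with A = 4πr² = 6.158×10⁻⁴ m².
T⁴ = P/(εσA) + T_w⁴ = 45.7/(0.63·5.67×10⁻⁸·6.158×10⁻⁴) + (619)⁴
    = 2.078×10¹² + 1.468×10¹¹ = 2.225×10¹² K⁴.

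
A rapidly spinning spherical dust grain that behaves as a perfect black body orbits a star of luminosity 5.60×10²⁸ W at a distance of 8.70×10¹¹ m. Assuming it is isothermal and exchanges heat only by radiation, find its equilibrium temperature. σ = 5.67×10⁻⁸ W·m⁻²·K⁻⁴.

First find the stellar flux at distance d: S = L/(4πd²) = 5.60×10²⁸/(4π·(8.70×10¹¹)²) = 5888 W/m².
For an isothermal sphere, absorbed (1−a)S·πr² = emitted σ·4πr²·T⁴, so T⁴ = (1−a)S/(4σ).
T⁴ = 1.00·5888/(4·5.67×10⁻⁸) = 2.596×10¹⁰ K⁴.

T ≈ 401 K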